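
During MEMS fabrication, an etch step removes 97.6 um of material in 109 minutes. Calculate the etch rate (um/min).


Step 1: Etch rate = depth / time
Step 2: rate = 97.6 / 109
rate = 0.895 um/min


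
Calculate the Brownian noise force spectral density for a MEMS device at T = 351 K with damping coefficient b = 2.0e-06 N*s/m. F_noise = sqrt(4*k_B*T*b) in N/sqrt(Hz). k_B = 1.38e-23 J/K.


Step 1: Compute 4 * k_B * T * b
= 4 * 1.38e-23 * 351 * 2.0e-06
= 3.8750e-26 N^2/Hz
Step 2: F_noise = sqrt(3.8750e-26)
F_noise = 1.97e-13 N/sqrt(Hz)


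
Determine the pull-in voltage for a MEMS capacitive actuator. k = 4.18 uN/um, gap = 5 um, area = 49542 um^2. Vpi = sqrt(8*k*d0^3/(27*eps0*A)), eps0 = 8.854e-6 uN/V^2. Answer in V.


Step 1: Compute numerator: 8 * k * d0^3 = 8 * 4.18 * 5^3 = 4180.0
Step 2: Compute denominator: 27 * eps0 * A = 27 * 8.854e-6 * 49542 = 11.843411
Step 3: Vpi = sqrt(4180.0 / 11.843411)
Vpi = 18.79 V


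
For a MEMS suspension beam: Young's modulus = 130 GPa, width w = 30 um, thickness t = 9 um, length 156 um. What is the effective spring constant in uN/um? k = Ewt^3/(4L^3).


Step 1: Convert E to consistent units (1 GPa = 1000 uN/um^2).
E = 130 GPa = 130000 uN/um^2
Step 2: Compute t^3 = 9^3 = 729
Step 3: Compute L^3 = 156^3 = 3796416
Step 4: k = 130000 * 30 * 729 / (4 * 3796416)
k = 187.2226 uN/um


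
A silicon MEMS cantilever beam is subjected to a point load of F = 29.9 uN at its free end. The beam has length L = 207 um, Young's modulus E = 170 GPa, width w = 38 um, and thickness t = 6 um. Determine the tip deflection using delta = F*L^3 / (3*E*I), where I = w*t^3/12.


Step 1: Calculate the second moment of area.
I = w * t^3 / 12 = 38 * 6^3 / 12 = 684.0 um^4
Step 2: Convert E to consistent units (1 GPa = 1000 uN/um^2).
E = 170 GPa = 170000 uN/um^2
Step 3: Calculate tip deflection.
delta = F * L^3 / (3 * E * I)
delta = 29.9 * 207^3 / (3 * 170000 * 684.0)
delta = 0.7602 um


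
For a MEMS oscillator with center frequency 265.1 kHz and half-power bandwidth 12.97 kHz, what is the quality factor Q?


Step 1: Q = f0 / bandwidth
Step 2: Q = 265.1 / 12.97
Q = 20.4


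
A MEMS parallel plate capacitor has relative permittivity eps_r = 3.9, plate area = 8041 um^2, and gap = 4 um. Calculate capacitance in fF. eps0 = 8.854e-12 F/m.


Step 1: Convert area to m^2: A = 8041e-12 m^2
Step 2: Convert gap to m: d = 4e-6 m
Step 3: C = eps0 * eps_r * A / d
C = 8.854e-12 * 3.9 * 8041e-12 / 4e-6
Step 4: Convert to fF (multiply by 1e15).
C = 69.42 fF


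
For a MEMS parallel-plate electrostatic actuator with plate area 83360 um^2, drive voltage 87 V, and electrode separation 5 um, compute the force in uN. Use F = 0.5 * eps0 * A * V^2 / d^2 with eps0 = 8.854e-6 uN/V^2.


Step 1: Identify parameters.
eps0 = 8.854e-6 uN/V^2, A = 83360 um^2, V = 87 V, d = 5 um
Step 2: Compute V^2 = 87^2 = 7569
Step 3: Compute d^2 = 5^2 = 25
Step 4: F = 0.5 * 8.854e-6 * 83360 * 7569 / 25
F = 111.729 uN


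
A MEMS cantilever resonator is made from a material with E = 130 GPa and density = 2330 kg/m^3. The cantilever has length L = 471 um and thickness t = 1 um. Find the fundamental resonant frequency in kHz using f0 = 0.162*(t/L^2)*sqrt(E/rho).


Step 1: Convert units to SI.
t_SI = 1e-6 m, L_SI = 471e-6 m
Step 2: Calculate sqrt(E/rho).
sqrt(130e9 / 2330) = 7469.54 m/s
Step 3: Compute f0.
f0 = 0.162 * 1e-6 / (471e-6)^2 * 7469.54 = 5454.7 Hz = 5.45 kHz


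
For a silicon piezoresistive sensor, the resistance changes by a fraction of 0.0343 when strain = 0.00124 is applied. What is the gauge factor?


Step 1: Identify values.
dR/R = 0.0343, strain = 0.00124
Step 2: GF = (dR/R) / strain = 0.0343 / 0.00124
GF = 27.7


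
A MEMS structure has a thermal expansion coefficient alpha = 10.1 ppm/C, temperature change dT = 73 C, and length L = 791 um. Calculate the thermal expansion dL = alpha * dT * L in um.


Step 1: Convert CTE: alpha = 10.1 ppm/C = 10.1e-6 /C
Step 2: dL = 10.1e-6 * 73 * 791
dL = 0.5832 um


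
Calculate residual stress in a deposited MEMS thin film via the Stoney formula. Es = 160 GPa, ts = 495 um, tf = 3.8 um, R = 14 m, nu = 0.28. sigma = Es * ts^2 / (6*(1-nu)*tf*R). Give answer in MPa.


Step 1: Compute numerator: Es * ts^2 = 160 * 495^2 = 39204000 (GPa*um^2)
Step 2: Compute denominator (R in um): 6*(1-nu)*tf*R = 6*0.72*3.8*14e6 = 229824000.0 (um^2)
Step 3: sigma (GPa) = 39204000 / 229824000.0 = 1.70583e-01 GPa
Step 4: Convert to MPa (x1000): sigma = 170.6 MPa


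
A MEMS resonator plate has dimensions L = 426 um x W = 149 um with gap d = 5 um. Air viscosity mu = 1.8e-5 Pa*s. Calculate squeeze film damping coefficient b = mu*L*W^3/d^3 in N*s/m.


Step 1: Convert to SI.
L = 426e-6 m, W = 149e-6 m, d = 5e-6 m
Step 2: W^3 = (149e-6)^3 = 3.31e-12 m^3
Step 3: d^3 = (5e-6)^3 = 1.25e-16 m^3
Step 4: b = 1.8e-5 * 426e-6 * 3.31e-12 / 1.25e-16
b = 2.03e-04 N*s/m


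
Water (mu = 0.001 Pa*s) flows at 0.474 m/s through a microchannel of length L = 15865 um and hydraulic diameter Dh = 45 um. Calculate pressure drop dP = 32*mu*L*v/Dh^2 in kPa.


Step 1: Convert to SI: L = 15865e-6 m, Dh = 45e-6 m
Step 2: dP = 32 * 0.001 * 15865e-6 * 0.474 / (45e-6)^2
Step 3: dP = 118834.73 Pa
Step 4: Convert to kPa: dP = 118.83 kPa


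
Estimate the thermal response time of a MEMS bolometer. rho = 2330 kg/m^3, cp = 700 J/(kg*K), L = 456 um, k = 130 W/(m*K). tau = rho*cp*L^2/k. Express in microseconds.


Step 1: Convert L to m: L = 456e-6 m
Step 2: L^2 = (456e-6)^2 = 2.07936e-07 m^2
Step 3: tau = 2330 * 700 * 2.07936e-07 / 130 = 2.60879705e-03 s
Step 4: Convert to microseconds (multiply by 1e6).
tau = 2608.797 us


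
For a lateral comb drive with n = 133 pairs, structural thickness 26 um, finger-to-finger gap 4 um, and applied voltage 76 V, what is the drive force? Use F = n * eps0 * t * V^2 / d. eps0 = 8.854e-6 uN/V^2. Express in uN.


Step 1: Parameters: n=133, eps0=8.854e-6 uN/V^2, t=26 um, V=76 V, d=4 um
Step 2: V^2 = 5776
Step 3: F = 133 * 8.854e-6 * 26 * 5776 / 4
F = 44.211 uN


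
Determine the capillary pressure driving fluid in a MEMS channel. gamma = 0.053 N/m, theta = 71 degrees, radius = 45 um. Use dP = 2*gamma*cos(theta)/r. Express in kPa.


Step 1: cos(71 deg) = 0.3256
Step 2: Convert r to m: r = 45e-6 m
Step 3: dP = 2 * 0.053 * 0.3256 / 45e-6 = 767.0 Pa
Step 4: Convert Pa to kPa (divide by 1000).
dP = 0.77 kPa


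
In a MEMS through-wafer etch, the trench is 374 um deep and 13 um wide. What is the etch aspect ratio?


Step 1: AR = depth / width
Step 2: AR = 374 / 13
AR = 28.8


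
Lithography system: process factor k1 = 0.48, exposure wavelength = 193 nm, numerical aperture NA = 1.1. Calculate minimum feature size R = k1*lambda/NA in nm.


Step 1: Identify values: k1 = 0.48, lambda = 193 nm, NA = 1.1
Step 2: R = k1 * lambda / NA
R = 0.48 * 193 / 1.1
R = 84.2 nm


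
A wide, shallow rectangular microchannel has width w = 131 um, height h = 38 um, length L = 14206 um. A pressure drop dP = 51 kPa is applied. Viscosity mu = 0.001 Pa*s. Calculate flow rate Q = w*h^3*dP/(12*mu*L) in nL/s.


Step 1: Convert all dimensions to SI (meters).
w = 131e-6 m, h = 38e-6 m, L = 14206e-6 m, dP = 51e3 Pa
Step 2: Q = w * h^3 * dP / (12 * mu * L)
Q = 131e-6 * (38e-6)^3 * 51e3 / (12 * 0.001 * 14206e-6) = 2.1504988e-09 m^3/s
Step 3: Convert Q from m^3/s to nL/s (1 m^3 = 1e12 nL, so multiply by 1e12).
Q = 2150.499 nL/s


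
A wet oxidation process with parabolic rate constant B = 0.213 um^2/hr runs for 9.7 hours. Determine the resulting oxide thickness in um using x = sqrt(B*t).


Step 1: Compute B*t = 0.213 * 9.7 = 2.0661
Step 2: x = sqrt(2.0661)
x = 1.437 um


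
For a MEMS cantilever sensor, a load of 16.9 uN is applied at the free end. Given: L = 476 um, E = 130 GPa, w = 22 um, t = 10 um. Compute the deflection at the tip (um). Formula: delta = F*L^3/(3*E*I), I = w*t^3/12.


Step 1: Calculate the second moment of area.
I = w * t^3 / 12 = 22 * 10^3 / 12 = 1833.3333 um^4
Step 2: Convert E to consistent units (1 GPa = 1000 uN/um^2).
E = 130 GPa = 130000 uN/um^2
Step 3: Calculate tip deflection.
delta = F * L^3 / (3 * E * I)
delta = 16.9 * 476^3 / (3 * 130000 * 1833.3333)
delta = 2.5492 um


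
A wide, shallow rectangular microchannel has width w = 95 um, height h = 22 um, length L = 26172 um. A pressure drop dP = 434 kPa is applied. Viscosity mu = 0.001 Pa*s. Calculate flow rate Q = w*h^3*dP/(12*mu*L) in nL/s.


Step 1: Convert all dimensions to SI (meters).
w = 95e-6 m, h = 22e-6 m, L = 26172e-6 m, dP = 434e3 Pa
Step 2: Q = w * h^3 * dP / (12 * mu * L)
Q = 95e-6 * (22e-6)^3 * 434e3 / (12 * 0.001 * 26172e-6) = 1.39785853e-09 m^3/s
Step 3: Convert Q from m^3/s to nL/s (1 m^3 = 1e12 nL, so multiply by 1e12).
Q = 1397.859 nL/s


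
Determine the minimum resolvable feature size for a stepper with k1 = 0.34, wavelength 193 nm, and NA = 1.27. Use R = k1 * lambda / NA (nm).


Step 1: Identify values: k1 = 0.34, lambda = 193 nm, NA = 1.27
Step 2: R = k1 * lambda / NA
R = 0.34 * 193 / 1.27
R = 51.7 nm


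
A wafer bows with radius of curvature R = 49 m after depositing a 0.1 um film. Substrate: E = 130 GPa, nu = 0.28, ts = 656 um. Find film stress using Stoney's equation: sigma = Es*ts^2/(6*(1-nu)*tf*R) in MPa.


Step 1: Compute numerator: Es * ts^2 = 130 * 656^2 = 55943680 (GPa*um^2)
Step 2: Compute denominator (R in um): 6*(1-nu)*tf*R = 6*0.72*0.1*49e6 = 21168000.0 (um^2)
Step 3: sigma (GPa) = 55943680 / 21168000.0 = 2.642842e+00 GPa
Step 4: Convert to MPa (x1000): sigma = 2642.8 MPa


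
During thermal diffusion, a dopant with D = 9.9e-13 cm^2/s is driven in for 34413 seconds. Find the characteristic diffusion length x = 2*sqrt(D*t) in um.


Step 1: Compute D*t = 9.9e-13 * 34413 = 3.406887e-08 cm^2
Step 2: sqrt(D*t) = 1.84578e-04 cm
Step 3: x = 2 * 1.84578e-04 cm = 3.69156e-04 cm
Step 4: Convert to um (1 cm = 1e4 um): x = 3.692 um


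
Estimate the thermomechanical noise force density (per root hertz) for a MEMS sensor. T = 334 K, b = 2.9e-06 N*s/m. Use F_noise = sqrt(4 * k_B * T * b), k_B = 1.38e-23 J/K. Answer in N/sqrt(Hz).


Step 1: Compute 4 * k_B * T * b
= 4 * 1.38e-23 * 334 * 2.9e-06
= 5.3467e-26 N^2/Hz
Step 2: F_noise = sqrt(5.3467e-26)
F_noise = 2.31e-13 N/sqrt(Hz)


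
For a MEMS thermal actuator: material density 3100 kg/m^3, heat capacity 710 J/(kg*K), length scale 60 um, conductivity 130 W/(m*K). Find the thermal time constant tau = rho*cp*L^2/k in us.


Step 1: Convert L to m: L = 60e-6 m
Step 2: L^2 = (60e-6)^2 = 3.6e-09 m^2
Step 3: tau = 3100 * 710 * 3.6e-09 / 130 = 6.095077e-05 s
Step 4: Convert to microseconds (multiply by 1e6).
tau = 60.951 us


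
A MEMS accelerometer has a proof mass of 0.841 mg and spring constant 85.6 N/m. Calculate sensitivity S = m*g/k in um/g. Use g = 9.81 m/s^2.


Step 1: Convert mass: m = 0.841 mg = 8.41e-07 kg
Step 2: S = m * g / k = 8.41e-07 * 9.81 / 85.6
Step 3: S = 9.64e-08 m/g
Step 4: Convert to um/g: S = 0.096 um/g


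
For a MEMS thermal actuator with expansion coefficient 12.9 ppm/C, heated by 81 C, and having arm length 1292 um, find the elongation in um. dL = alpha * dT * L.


Step 1: Convert CTE: alpha = 12.9 ppm/C = 12.9e-6 /C
Step 2: dL = 12.9e-6 * 81 * 1292
dL = 1.35 um


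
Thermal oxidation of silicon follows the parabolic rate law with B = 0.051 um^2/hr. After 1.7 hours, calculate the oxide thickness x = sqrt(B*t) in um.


Step 1: Compute B*t = 0.051 * 1.7 = 0.0867
Step 2: x = sqrt(0.0867)
x = 0.294 um


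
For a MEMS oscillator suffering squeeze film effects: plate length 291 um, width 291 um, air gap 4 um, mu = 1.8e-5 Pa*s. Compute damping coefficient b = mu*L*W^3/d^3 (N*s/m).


Step 1: Convert to SI.
L = 291e-6 m, W = 291e-6 m, d = 4e-6 m
Step 2: W^3 = (291e-6)^3 = 2.46e-11 m^3
Step 3: d^3 = (4e-6)^3 = 6.40e-17 m^3
Step 4: b = 1.8e-5 * 291e-6 * 2.46e-11 / 6.40e-17
b = 2.02e-03 N*s/m


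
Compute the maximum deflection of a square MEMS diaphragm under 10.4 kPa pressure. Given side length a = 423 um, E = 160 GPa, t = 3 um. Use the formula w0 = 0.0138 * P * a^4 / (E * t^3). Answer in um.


Step 1: Convert pressure to compatible units (E is in GPa, so P in GPa).
P = 10.4 kPa = 10.4e-6 GPa
Step 2: Compute numerator: 0.0138 * P * a^4.
a^4 = 423^4 = 32015587041
numerator = 0.0138 * 10.4e-6 * 32015587041 = 4.594877e+03
Step 3: Compute denominator: E * t^3 = 160 * 3^3 = 4320
Step 4: w0 = numerator / denominator = 4.594877e+03 / 4320 = 1.0636 um


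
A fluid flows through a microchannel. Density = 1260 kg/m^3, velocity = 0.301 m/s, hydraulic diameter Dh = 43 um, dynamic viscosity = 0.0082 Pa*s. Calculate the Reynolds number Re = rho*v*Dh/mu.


Step 1: Convert Dh to meters: Dh = 43e-6 m
Step 2: Re = rho * v * Dh / mu
Re = 1260 * 0.301 * 43e-6 / 0.0082
Re = 1.989


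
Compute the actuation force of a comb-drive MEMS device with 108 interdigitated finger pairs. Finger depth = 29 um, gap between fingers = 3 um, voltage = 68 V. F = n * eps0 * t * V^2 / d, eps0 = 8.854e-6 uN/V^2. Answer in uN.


Step 1: Parameters: n=108, eps0=8.854e-6 uN/V^2, t=29 um, V=68 V, d=3 um
Step 2: V^2 = 4624
Step 3: F = 108 * 8.854e-6 * 29 * 4624 / 3
F = 42.742 uN


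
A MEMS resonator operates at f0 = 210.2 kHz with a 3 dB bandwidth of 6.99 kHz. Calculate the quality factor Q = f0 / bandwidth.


Step 1: Q = f0 / bandwidth
Step 2: Q = 210.2 / 6.99
Q = 30.1


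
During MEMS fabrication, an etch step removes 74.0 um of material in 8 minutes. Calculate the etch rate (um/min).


Step 1: Etch rate = depth / time
Step 2: rate = 74.0 / 8
rate = 9.25 um/min


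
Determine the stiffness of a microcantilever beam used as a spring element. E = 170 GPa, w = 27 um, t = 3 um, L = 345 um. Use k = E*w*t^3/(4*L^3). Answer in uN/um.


Step 1: Convert E to consistent units (1 GPa = 1000 uN/um^2).
E = 170 GPa = 170000 uN/um^2
Step 2: Compute t^3 = 3^3 = 27
Step 3: Compute L^3 = 345^3 = 41063625
Step 4: k = 170000 * 27 * 27 / (4 * 41063625)
k = 0.7545 uN/um


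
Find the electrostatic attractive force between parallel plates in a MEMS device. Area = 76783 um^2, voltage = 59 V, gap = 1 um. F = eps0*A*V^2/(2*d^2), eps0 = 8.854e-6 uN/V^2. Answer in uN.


Step 1: Identify parameters.
eps0 = 8.854e-6 uN/V^2, A = 76783 um^2, V = 59 V, d = 1 um
Step 2: Compute V^2 = 59^2 = 3481
Step 3: Compute d^2 = 1^2 = 1
Step 4: F = 0.5 * 8.854e-6 * 76783 * 3481 / 1
F = 1183.256 uN


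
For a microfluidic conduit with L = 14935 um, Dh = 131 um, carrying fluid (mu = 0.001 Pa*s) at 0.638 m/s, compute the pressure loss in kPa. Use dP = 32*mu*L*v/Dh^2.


Step 1: Convert to SI: L = 14935e-6 m, Dh = 131e-6 m
Step 2: dP = 32 * 0.001 * 14935e-6 * 0.638 / (131e-6)^2
Step 3: dP = 17767.79 Pa
Step 4: Convert to kPa: dP = 17.77 kPa


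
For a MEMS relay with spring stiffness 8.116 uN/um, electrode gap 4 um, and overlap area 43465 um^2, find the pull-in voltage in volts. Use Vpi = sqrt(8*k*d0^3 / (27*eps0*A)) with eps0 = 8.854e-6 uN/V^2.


Step 1: Compute numerator: 8 * k * d0^3 = 8 * 8.116 * 4^3 = 4155.392
Step 2: Compute denominator: 27 * eps0 * A = 27 * 8.854e-6 * 43465 = 10.390656
Step 3: Vpi = sqrt(4155.392 / 10.390656)
Vpi = 20.0 V


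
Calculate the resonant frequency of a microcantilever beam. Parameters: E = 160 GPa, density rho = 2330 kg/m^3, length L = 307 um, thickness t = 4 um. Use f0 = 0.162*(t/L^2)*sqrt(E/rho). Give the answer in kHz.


Step 1: Convert units to SI.
t_SI = 4e-6 m, L_SI = 307e-6 m
Step 2: Calculate sqrt(E/rho).
sqrt(160e9 / 2330) = 8286.71 m/s
Step 3: Compute f0.
f0 = 0.162 * 4e-6 / (307e-6)^2 * 8286.71 = 56974.5 Hz = 56.97 kHz


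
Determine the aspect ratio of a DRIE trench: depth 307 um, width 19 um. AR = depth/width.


Step 1: AR = depth / width
Step 2: AR = 307 / 19
AR = 16.2


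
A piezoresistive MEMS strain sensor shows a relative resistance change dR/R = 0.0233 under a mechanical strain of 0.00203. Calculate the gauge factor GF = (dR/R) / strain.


Step 1: Identify values.
dR/R = 0.0233, strain = 0.00203
Step 2: GF = (dR/R) / strain = 0.0233 / 0.00203
GF = 11.5


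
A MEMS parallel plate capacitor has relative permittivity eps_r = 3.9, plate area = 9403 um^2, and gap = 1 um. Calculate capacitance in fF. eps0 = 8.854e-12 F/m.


Step 1: Convert area to m^2: A = 9403e-12 m^2
Step 2: Convert gap to m: d = 1e-6 m
Step 3: C = eps0 * eps_r * A / d
C = 8.854e-12 * 3.9 * 9403e-12 / 1e-6
Step 4: Convert to fF (multiply by 1e15).
C = 324.69 fF


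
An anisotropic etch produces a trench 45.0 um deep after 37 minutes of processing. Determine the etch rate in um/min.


Step 1: Etch rate = depth / time
Step 2: rate = 45.0 / 37
rate = 1.216 um/min


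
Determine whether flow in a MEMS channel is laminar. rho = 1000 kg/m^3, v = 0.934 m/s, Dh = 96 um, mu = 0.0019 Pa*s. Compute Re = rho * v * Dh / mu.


Step 1: Convert Dh to meters: Dh = 96e-6 m
Step 2: Re = rho * v * Dh / mu
Re = 1000 * 0.934 * 96e-6 / 0.0019
Re = 47.192
Since Re = 47.192 is below ~2300, the flow is laminar.


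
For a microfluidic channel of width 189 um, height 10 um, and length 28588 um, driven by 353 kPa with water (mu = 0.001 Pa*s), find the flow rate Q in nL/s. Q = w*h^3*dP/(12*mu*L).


Step 1: Convert all dimensions to SI (meters).
w = 189e-6 m, h = 10e-6 m, L = 28588e-6 m, dP = 353e3 Pa
Step 2: Q = w * h^3 * dP / (12 * mu * L)
Q = 189e-6 * (10e-6)^3 * 353e3 / (12 * 0.001 * 28588e-6) = 1.9447845e-10 m^3/s
Step 3: Convert Q from m^3/s to nL/s (1 m^3 = 1e12 nL, so multiply by 1e12).
Q = 194.478 nL/s


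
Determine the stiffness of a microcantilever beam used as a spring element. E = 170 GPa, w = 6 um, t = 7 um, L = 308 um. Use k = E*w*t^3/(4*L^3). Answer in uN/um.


Step 1: Convert E to consistent units (1 GPa = 1000 uN/um^2).
E = 170 GPa = 170000 uN/um^2
Step 2: Compute t^3 = 7^3 = 343
Step 3: Compute L^3 = 308^3 = 29218112
Step 4: k = 170000 * 6 * 343 / (4 * 29218112)
k = 2.9935 uN/um


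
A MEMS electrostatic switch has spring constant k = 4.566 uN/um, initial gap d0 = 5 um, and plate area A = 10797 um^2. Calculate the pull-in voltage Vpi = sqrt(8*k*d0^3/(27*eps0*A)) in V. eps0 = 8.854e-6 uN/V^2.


Step 1: Compute numerator: 8 * k * d0^3 = 8 * 4.566 * 5^3 = 4566.0
Step 2: Compute denominator: 27 * eps0 * A = 27 * 8.854e-6 * 10797 = 2.581109
Step 3: Vpi = sqrt(4566.0 / 2.581109)
Vpi = 42.06 V


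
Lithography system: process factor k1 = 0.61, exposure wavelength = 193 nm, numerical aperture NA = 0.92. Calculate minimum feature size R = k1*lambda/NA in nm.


Step 1: Identify values: k1 = 0.61, lambda = 193 nm, NA = 0.92
Step 2: R = k1 * lambda / NA
R = 0.61 * 193 / 0.92
R = 128.0 nm


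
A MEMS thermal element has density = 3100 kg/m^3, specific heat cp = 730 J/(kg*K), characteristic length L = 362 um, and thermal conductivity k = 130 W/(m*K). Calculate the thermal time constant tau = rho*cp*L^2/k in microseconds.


Step 1: Convert L to m: L = 362e-6 m
Step 2: L^2 = (362e-6)^2 = 1.31044e-07 m^2
Step 3: tau = 3100 * 730 * 1.31044e-07 / 130 = 2.28117363e-03 s
Step 4: Convert to microseconds (multiply by 1e6).
tau = 2281.174 us


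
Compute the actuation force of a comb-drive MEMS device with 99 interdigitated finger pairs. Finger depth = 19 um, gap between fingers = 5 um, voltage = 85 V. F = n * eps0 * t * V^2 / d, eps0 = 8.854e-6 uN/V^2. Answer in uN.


Step 1: Parameters: n=99, eps0=8.854e-6 uN/V^2, t=19 um, V=85 V, d=5 um
Step 2: V^2 = 7225
Step 3: F = 99 * 8.854e-6 * 19 * 7225 / 5
F = 24.066 uN


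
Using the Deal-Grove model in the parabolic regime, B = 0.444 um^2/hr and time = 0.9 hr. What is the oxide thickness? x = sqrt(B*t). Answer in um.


Step 1: Compute B*t = 0.444 * 0.9 = 0.3996
Step 2: x = sqrt(0.3996)
x = 0.632 um


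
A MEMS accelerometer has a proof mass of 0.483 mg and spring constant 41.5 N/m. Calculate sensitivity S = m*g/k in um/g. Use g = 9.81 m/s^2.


Step 1: Convert mass: m = 0.483 mg = 4.83e-07 kg
Step 2: S = m * g / k = 4.83e-07 * 9.81 / 41.5
Step 3: S = 1.14e-07 m/g
Step 4: Convert to um/g: S = 0.114 um/g


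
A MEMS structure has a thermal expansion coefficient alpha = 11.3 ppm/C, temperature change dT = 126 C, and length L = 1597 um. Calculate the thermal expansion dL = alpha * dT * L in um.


Step 1: Convert CTE: alpha = 11.3 ppm/C = 11.3e-6 /C
Step 2: dL = 11.3e-6 * 126 * 1597
dL = 2.2738 um


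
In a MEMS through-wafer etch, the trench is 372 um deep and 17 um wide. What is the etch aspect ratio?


Step 1: AR = depth / width
Step 2: AR = 372 / 17
AR = 21.9


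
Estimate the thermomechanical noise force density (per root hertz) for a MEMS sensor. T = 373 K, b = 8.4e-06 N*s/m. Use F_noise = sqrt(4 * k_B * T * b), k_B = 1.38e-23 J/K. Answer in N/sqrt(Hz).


Step 1: Compute 4 * k_B * T * b
= 4 * 1.38e-23 * 373 * 8.4e-06
= 1.7295e-25 N^2/Hz
Step 2: F_noise = sqrt(1.7295e-25)
F_noise = 4.16e-13 N/sqrt(Hz)


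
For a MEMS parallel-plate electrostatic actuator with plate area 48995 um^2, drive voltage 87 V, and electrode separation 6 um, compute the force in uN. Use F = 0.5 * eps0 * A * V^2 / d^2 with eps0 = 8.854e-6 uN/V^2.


Step 1: Identify parameters.
eps0 = 8.854e-6 uN/V^2, A = 48995 um^2, V = 87 V, d = 6 um
Step 2: Compute V^2 = 87^2 = 7569
Step 3: Compute d^2 = 6^2 = 36
Step 4: F = 0.5 * 8.854e-6 * 48995 * 7569 / 36
F = 45.603 uN


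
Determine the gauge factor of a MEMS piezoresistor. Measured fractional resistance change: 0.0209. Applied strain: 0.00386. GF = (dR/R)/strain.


Step 1: Identify values.
dR/R = 0.0209, strain = 0.00386
Step 2: GF = (dR/R) / strain = 0.0209 / 0.00386
GF = 5.4


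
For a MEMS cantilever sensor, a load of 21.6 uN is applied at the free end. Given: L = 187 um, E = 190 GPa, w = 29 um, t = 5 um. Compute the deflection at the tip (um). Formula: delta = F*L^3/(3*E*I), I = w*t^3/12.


Step 1: Calculate the second moment of area.
I = w * t^3 / 12 = 29 * 5^3 / 12 = 302.0833 um^4
Step 2: Convert E to consistent units (1 GPa = 1000 uN/um^2).
E = 190 GPa = 190000 uN/um^2
Step 3: Calculate tip deflection.
delta = F * L^3 / (3 * E * I)
delta = 21.6 * 187^3 / (3 * 190000 * 302.0833)
delta = 0.8203 um


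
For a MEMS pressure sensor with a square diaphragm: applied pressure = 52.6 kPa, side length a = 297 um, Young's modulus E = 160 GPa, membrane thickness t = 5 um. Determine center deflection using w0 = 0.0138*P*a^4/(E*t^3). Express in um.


Step 1: Convert pressure to compatible units (E is in GPa, so P in GPa).
P = 52.6 kPa = 52.6e-6 GPa
Step 2: Compute numerator: 0.0138 * P * a^4.
a^4 = 297^4 = 7780827681
numerator = 0.0138 * 52.6e-6 * 7780827681 = 5.64795e+03
Step 3: Compute denominator: E * t^3 = 160 * 5^3 = 20000
Step 4: w0 = numerator / denominator = 5.64795e+03 / 20000 = 0.2824 um


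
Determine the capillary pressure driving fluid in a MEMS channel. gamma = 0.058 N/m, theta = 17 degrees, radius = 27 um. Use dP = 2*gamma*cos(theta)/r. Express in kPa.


Step 1: cos(17 deg) = 0.9563
Step 2: Convert r to m: r = 27e-6 m
Step 3: dP = 2 * 0.058 * 0.9563 / 27e-6 = 4108.5 Pa
Step 4: Convert Pa to kPa (divide by 1000).
dP = 4.11 kPa


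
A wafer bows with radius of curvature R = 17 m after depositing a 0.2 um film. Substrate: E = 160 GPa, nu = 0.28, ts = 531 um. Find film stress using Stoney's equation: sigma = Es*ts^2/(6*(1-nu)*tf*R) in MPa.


Step 1: Compute numerator: Es * ts^2 = 160 * 531^2 = 45113760 (GPa*um^2)
Step 2: Compute denominator (R in um): 6*(1-nu)*tf*R = 6*0.72*0.2*17e6 = 14688000.0 (um^2)
Step 3: sigma (GPa) = 45113760 / 14688000.0 = 3.071471e+00 GPa
Step 4: Convert to MPa (x1000): sigma = 3071.5 MPa


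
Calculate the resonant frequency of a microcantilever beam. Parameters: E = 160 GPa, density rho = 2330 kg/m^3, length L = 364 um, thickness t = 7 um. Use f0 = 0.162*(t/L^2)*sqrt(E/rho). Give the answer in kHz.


Step 1: Convert units to SI.
t_SI = 7e-6 m, L_SI = 364e-6 m
Step 2: Calculate sqrt(E/rho).
sqrt(160e9 / 2330) = 8286.71 m/s
Step 3: Compute f0.
f0 = 0.162 * 7e-6 / (364e-6)^2 * 8286.71 = 70923.9 Hz = 70.92 kHz


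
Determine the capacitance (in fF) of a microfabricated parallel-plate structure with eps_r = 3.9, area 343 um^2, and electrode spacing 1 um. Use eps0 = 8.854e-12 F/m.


Step 1: Convert area to m^2: A = 343e-12 m^2
Step 2: Convert gap to m: d = 1e-6 m
Step 3: C = eps0 * eps_r * A / d
C = 8.854e-12 * 3.9 * 343e-12 / 1e-6
Step 4: Convert to fF (multiply by 1e15).
C = 11.84 fF


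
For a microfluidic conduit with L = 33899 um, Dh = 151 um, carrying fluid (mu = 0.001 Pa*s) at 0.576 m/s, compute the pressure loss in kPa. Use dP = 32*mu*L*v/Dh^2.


Step 1: Convert to SI: L = 33899e-6 m, Dh = 151e-6 m
Step 2: dP = 32 * 0.001 * 33899e-6 * 0.576 / (151e-6)^2
Step 3: dP = 27403.46 Pa
Step 4: Convert to kPa: dP = 27.4 kPa


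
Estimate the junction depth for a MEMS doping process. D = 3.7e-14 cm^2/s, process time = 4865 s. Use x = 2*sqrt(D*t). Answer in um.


Step 1: Compute D*t = 3.7e-14 * 4865 = 1.80005e-10 cm^2
Step 2: sqrt(D*t) = 1.3417e-05 cm
Step 3: x = 2 * 1.3417e-05 cm = 2.6834e-05 cm
Step 4: Convert to um (1 cm = 1e4 um): x = 0.268 um


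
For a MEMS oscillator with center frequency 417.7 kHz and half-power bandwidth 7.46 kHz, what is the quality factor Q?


Step 1: Q = f0 / bandwidth
Step 2: Q = 417.7 / 7.46
Q = 56.0


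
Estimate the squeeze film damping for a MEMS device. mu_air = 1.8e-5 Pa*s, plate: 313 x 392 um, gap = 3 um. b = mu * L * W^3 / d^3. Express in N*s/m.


Step 1: Convert to SI.
L = 313e-6 m, W = 392e-6 m, d = 3e-6 m
Step 2: W^3 = (392e-6)^3 = 6.02e-11 m^3
Step 3: d^3 = (3e-6)^3 = 2.70e-17 m^3
Step 4: b = 1.8e-5 * 313e-6 * 6.02e-11 / 2.70e-17
b = 1.26e-02 N*s/m


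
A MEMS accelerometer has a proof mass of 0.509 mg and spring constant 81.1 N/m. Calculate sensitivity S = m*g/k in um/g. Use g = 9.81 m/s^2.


Step 1: Convert mass: m = 0.509 mg = 5.09e-07 kg
Step 2: S = m * g / k = 5.09e-07 * 9.81 / 81.1
Step 3: S = 6.16e-08 m/g
Step 4: Convert to um/g: S = 0.062 um/g


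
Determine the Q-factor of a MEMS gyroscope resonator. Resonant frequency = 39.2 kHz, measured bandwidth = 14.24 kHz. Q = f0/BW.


Step 1: Q = f0 / bandwidth
Step 2: Q = 39.2 / 14.24
Q = 2.8


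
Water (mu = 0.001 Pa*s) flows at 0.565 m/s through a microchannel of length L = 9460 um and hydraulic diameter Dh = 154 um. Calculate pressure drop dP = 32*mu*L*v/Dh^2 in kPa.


Step 1: Convert to SI: L = 9460e-6 m, Dh = 154e-6 m
Step 2: dP = 32 * 0.001 * 9460e-6 * 0.565 / (154e-6)^2
Step 3: dP = 7211.87 Pa
Step 4: Convert to kPa: dP = 7.21 kPa


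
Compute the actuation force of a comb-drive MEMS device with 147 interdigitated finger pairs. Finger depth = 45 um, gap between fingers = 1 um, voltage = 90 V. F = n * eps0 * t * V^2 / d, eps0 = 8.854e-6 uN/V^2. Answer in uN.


Step 1: Parameters: n=147, eps0=8.854e-6 uN/V^2, t=45 um, V=90 V, d=1 um
Step 2: V^2 = 8100
Step 3: F = 147 * 8.854e-6 * 45 * 8100 / 1
F = 474.411 uN


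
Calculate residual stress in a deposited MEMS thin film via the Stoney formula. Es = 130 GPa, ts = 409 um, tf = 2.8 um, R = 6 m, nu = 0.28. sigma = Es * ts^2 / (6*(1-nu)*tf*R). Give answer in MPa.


Step 1: Compute numerator: Es * ts^2 = 130 * 409^2 = 21746530 (GPa*um^2)
Step 2: Compute denominator (R in um): 6*(1-nu)*tf*R = 6*0.72*2.8*6e6 = 72576000.0 (um^2)
Step 3: sigma (GPa) = 21746530 / 72576000.0 = 2.99638e-01 GPa
Step 4: Convert to MPa (x1000): sigma = 299.6 MPa


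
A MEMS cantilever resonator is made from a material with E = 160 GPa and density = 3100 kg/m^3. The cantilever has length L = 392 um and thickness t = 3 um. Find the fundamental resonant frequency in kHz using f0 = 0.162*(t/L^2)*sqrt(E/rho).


Step 1: Convert units to SI.
t_SI = 3e-6 m, L_SI = 392e-6 m
Step 2: Calculate sqrt(E/rho).
sqrt(160e9 / 3100) = 7184.21 m/s
Step 3: Compute f0.
f0 = 0.162 * 3e-6 / (392e-6)^2 * 7184.21 = 22721.8 Hz = 22.72 kHz


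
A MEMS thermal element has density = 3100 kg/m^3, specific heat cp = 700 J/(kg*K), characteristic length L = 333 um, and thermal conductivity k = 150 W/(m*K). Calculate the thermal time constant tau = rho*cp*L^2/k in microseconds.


Step 1: Convert L to m: L = 333e-6 m
Step 2: L^2 = (333e-6)^2 = 1.10889e-07 m^2
Step 3: tau = 3100 * 700 * 1.10889e-07 / 150 = 1.6041942e-03 s
Step 4: Convert to microseconds (multiply by 1e6).
tau = 1604.194 us


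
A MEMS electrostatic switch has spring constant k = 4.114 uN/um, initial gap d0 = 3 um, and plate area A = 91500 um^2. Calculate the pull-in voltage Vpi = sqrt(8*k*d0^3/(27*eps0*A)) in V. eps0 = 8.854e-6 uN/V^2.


Step 1: Compute numerator: 8 * k * d0^3 = 8 * 4.114 * 3^3 = 888.624
Step 2: Compute denominator: 27 * eps0 * A = 27 * 8.854e-6 * 91500 = 21.873807
Step 3: Vpi = sqrt(888.624 / 21.873807)
Vpi = 6.37 V


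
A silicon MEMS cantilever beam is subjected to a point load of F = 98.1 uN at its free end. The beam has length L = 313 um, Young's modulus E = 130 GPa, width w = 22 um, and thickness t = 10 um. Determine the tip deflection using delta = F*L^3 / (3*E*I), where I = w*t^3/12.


Step 1: Calculate the second moment of area.
I = w * t^3 / 12 = 22 * 10^3 / 12 = 1833.3333 um^4
Step 2: Convert E to consistent units (1 GPa = 1000 uN/um^2).
E = 130 GPa = 130000 uN/um^2
Step 3: Calculate tip deflection.
delta = F * L^3 / (3 * E * I)
delta = 98.1 * 313^3 / (3 * 130000 * 1833.3333)
delta = 4.2072 um


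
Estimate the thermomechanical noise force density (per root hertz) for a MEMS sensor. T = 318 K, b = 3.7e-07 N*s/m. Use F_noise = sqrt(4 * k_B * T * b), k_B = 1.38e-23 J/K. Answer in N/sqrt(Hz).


Step 1: Compute 4 * k_B * T * b
= 4 * 1.38e-23 * 318 * 3.7e-07
= 6.4948e-27 N^2/Hz
Step 2: F_noise = sqrt(6.4948e-27)
F_noise = 8.06e-14 N/sqrt(Hz)


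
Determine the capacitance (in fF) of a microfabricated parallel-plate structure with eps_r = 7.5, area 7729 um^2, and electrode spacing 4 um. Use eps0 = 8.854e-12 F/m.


Step 1: Convert area to m^2: A = 7729e-12 m^2
Step 2: Convert gap to m: d = 4e-6 m
Step 3: C = eps0 * eps_r * A / d
C = 8.854e-12 * 7.5 * 7729e-12 / 4e-6
Step 4: Convert to fF (multiply by 1e15).
C = 128.31 fF


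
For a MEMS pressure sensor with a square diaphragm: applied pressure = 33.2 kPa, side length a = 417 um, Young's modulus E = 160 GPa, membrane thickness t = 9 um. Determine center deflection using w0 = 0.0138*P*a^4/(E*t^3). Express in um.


Step 1: Convert pressure to compatible units (E is in GPa, so P in GPa).
P = 33.2 kPa = 33.2e-6 GPa
Step 2: Compute numerator: 0.0138 * P * a^4.
a^4 = 417^4 = 30237384321
numerator = 0.0138 * 33.2e-6 * 30237384321 = 1.38536e+04
Step 3: Compute denominator: E * t^3 = 160 * 9^3 = 116640
Step 4: w0 = numerator / denominator = 1.38536e+04 / 116640 = 0.1188 um


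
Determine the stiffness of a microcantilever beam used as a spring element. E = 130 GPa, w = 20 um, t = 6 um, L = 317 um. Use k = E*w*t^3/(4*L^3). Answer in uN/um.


Step 1: Convert E to consistent units (1 GPa = 1000 uN/um^2).
E = 130 GPa = 130000 uN/um^2
Step 2: Compute t^3 = 6^3 = 216
Step 3: Compute L^3 = 317^3 = 31855013
Step 4: k = 130000 * 20 * 216 / (4 * 31855013)
k = 4.4075 uN/um


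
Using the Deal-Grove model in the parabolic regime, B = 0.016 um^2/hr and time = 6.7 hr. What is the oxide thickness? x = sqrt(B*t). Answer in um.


Step 1: Compute B*t = 0.016 * 6.7 = 0.1072
Step 2: x = sqrt(0.1072)
x = 0.327 um


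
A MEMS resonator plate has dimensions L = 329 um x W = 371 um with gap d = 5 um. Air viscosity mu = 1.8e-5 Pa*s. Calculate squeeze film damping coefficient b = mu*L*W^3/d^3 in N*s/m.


Step 1: Convert to SI.
L = 329e-6 m, W = 371e-6 m, d = 5e-6 m
Step 2: W^3 = (371e-6)^3 = 5.11e-11 m^3
Step 3: d^3 = (5e-6)^3 = 1.25e-16 m^3
Step 4: b = 1.8e-5 * 329e-6 * 5.11e-11 / 1.25e-16
b = 2.42e-03 N*s/m


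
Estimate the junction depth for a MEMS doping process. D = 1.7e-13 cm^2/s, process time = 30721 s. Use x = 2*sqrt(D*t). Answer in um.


Step 1: Compute D*t = 1.7e-13 * 30721 = 5.22257e-09 cm^2
Step 2: sqrt(D*t) = 7.22674e-05 cm
Step 3: x = 2 * 7.22674e-05 cm = 1.445348e-04 cm
Step 4: Convert to um (1 cm = 1e4 um): x = 1.445 um


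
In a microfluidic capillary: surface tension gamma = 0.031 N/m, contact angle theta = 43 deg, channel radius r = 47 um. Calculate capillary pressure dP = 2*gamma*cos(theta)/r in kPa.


Step 1: cos(43 deg) = 0.7314
Step 2: Convert r to m: r = 47e-6 m
Step 3: dP = 2 * 0.031 * 0.7314 / 47e-6 = 964.8 Pa
Step 4: Convert Pa to kPa (divide by 1000).
dP = 0.96 kPa


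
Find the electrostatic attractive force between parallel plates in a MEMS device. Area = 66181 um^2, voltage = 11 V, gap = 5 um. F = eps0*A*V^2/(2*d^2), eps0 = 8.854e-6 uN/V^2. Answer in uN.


Step 1: Identify parameters.
eps0 = 8.854e-6 uN/V^2, A = 66181 um^2, V = 11 V, d = 5 um
Step 2: Compute V^2 = 11^2 = 121
Step 3: Compute d^2 = 5^2 = 25
Step 4: F = 0.5 * 8.854e-6 * 66181 * 121 / 25
F = 1.418 uN


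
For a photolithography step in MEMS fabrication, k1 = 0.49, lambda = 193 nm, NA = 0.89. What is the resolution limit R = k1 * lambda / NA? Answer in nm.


Step 1: Identify values: k1 = 0.49, lambda = 193 nm, NA = 0.89
Step 2: R = k1 * lambda / NA
R = 0.49 * 193 / 0.89
R = 106.3 nm


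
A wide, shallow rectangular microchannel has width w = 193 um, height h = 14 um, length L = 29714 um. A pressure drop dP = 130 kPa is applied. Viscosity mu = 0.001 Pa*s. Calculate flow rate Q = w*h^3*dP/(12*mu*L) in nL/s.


Step 1: Convert all dimensions to SI (meters).
w = 193e-6 m, h = 14e-6 m, L = 29714e-6 m, dP = 130e3 Pa
Step 2: Q = w * h^3 * dP / (12 * mu * L)
Q = 193e-6 * (14e-6)^3 * 130e3 / (12 * 0.001 * 29714e-6) = 1.9308227e-10 m^3/s
Step 3: Convert Q from m^3/s to nL/s (1 m^3 = 1e12 nL, so multiply by 1e12).
Q = 193.082 nL/s


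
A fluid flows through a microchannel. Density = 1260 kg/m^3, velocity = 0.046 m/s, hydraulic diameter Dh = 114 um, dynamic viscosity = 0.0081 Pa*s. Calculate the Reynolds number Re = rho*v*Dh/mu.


Step 1: Convert Dh to meters: Dh = 114e-6 m
Step 2: Re = rho * v * Dh / mu
Re = 1260 * 0.046 * 114e-6 / 0.0081
Re = 0.816


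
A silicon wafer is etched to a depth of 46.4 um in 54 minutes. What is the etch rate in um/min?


Step 1: Etch rate = depth / time
Step 2: rate = 46.4 / 54
rate = 0.859 um/min


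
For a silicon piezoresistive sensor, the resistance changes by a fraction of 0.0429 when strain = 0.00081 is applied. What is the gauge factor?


Step 1: Identify values.
dR/R = 0.0429, strain = 0.00081
Step 2: GF = (dR/R) / strain = 0.0429 / 0.00081
GF = 53.0


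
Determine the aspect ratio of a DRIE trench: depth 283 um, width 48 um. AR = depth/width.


Step 1: AR = depth / width
Step 2: AR = 283 / 48
AR = 5.9


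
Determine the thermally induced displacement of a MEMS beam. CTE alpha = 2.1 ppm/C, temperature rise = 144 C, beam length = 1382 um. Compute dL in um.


Step 1: Convert CTE: alpha = 2.1 ppm/C = 2.1e-6 /C
Step 2: dL = 2.1e-6 * 144 * 1382
dL = 0.4179 um


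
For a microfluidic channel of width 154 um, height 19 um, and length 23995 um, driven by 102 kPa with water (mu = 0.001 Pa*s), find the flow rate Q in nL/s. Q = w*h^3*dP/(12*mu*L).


Step 1: Convert all dimensions to SI (meters).
w = 154e-6 m, h = 19e-6 m, L = 23995e-6 m, dP = 102e3 Pa
Step 2: Q = w * h^3 * dP / (12 * mu * L)
Q = 154e-6 * (19e-6)^3 * 102e3 / (12 * 0.001 * 23995e-6) = 3.7417925e-10 m^3/s
Step 3: Convert Q from m^3/s to nL/s (1 m^3 = 1e12 nL, so multiply by 1e12).
Q = 374.179 nL/s


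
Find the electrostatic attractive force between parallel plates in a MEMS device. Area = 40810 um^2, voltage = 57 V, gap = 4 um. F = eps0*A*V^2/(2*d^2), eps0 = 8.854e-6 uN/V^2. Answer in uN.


Step 1: Identify parameters.
eps0 = 8.854e-6 uN/V^2, A = 40810 um^2, V = 57 V, d = 4 um
Step 2: Compute V^2 = 57^2 = 3249
Step 3: Compute d^2 = 4^2 = 16
Step 4: F = 0.5 * 8.854e-6 * 40810 * 3249 / 16
F = 36.686 uN


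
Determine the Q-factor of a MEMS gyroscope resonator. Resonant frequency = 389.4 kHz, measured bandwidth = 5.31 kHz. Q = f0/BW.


Step 1: Q = f0 / bandwidth
Step 2: Q = 389.4 / 5.31
Q = 73.3


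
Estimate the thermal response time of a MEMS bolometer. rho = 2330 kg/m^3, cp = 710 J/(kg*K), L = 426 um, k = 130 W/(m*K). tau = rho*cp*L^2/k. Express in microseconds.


Step 1: Convert L to m: L = 426e-6 m
Step 2: L^2 = (426e-6)^2 = 1.81476e-07 m^2
Step 3: tau = 2330 * 710 * 1.81476e-07 / 130 = 2.3093519e-03 s
Step 4: Convert to microseconds (multiply by 1e6).
tau = 2309.352 us


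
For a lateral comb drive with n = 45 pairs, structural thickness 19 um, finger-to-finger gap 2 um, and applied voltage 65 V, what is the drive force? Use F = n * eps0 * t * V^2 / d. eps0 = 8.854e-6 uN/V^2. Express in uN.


Step 1: Parameters: n=45, eps0=8.854e-6 uN/V^2, t=19 um, V=65 V, d=2 um
Step 2: V^2 = 4225
Step 3: F = 45 * 8.854e-6 * 19 * 4225 / 2
F = 15.992 uN


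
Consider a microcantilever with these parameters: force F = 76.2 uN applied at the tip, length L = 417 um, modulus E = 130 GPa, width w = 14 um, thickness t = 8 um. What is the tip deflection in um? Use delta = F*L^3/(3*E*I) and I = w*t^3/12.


Step 1: Calculate the second moment of area.
I = w * t^3 / 12 = 14 * 8^3 / 12 = 597.3333 um^4
Step 2: Convert E to consistent units (1 GPa = 1000 uN/um^2).
E = 130 GPa = 130000 uN/um^2
Step 3: Calculate tip deflection.
delta = F * L^3 / (3 * E * I)
delta = 76.2 * 417^3 / (3 * 130000 * 597.3333)
delta = 23.7182 um


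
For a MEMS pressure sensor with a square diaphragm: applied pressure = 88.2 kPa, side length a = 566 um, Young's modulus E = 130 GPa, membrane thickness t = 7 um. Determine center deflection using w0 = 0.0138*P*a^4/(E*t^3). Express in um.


Step 1: Convert pressure to compatible units (E is in GPa, so P in GPa).
P = 88.2 kPa = 88.2e-6 GPa
Step 2: Compute numerator: 0.0138 * P * a^4.
a^4 = 566^4 = 102627966736
numerator = 0.0138 * 88.2e-6 * 102627966736 = 1.249147e+05
Step 3: Compute denominator: E * t^3 = 130 * 7^3 = 44590
Step 4: w0 = numerator / denominator = 1.249147e+05 / 44590 = 2.8014 um


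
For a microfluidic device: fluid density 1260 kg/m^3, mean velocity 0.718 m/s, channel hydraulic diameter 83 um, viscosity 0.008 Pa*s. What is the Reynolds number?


Step 1: Convert Dh to meters: Dh = 83e-6 m
Step 2: Re = rho * v * Dh / mu
Re = 1260 * 0.718 * 83e-6 / 0.008
Re = 9.386


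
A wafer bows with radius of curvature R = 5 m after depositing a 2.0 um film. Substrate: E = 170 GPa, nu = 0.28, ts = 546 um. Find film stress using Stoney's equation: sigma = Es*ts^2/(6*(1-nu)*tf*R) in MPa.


Step 1: Compute numerator: Es * ts^2 = 170 * 546^2 = 50679720 (GPa*um^2)
Step 2: Compute denominator (R in um): 6*(1-nu)*tf*R = 6*0.72*2.0*5e6 = 43200000.0 (um^2)
Step 3: sigma (GPa) = 50679720 / 43200000.0 = 1.173142e+00 GPa
Step 4: Convert to MPa (x1000): sigma = 1173.1 MPa


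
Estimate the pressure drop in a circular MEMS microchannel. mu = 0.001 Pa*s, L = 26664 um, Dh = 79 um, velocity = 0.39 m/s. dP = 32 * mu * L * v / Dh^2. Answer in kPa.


Step 1: Convert to SI: L = 26664e-6 m, Dh = 79e-6 m
Step 2: dP = 32 * 0.001 * 26664e-6 * 0.39 / (79e-6)^2
Step 3: dP = 53319.46 Pa
Step 4: Convert to kPa: dP = 53.32 kPa


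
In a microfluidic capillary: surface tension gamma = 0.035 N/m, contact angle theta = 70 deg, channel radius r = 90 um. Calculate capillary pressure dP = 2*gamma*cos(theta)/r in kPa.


Step 1: cos(70 deg) = 0.342
Step 2: Convert r to m: r = 90e-6 m
Step 3: dP = 2 * 0.035 * 0.342 / 90e-6 = 266.0 Pa
Step 4: Convert Pa to kPa (divide by 1000).
dP = 0.27 kPa


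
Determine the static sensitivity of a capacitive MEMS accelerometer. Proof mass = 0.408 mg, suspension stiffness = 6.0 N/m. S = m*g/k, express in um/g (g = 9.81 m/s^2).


Step 1: Convert mass: m = 0.408 mg = 4.08e-07 kg
Step 2: S = m * g / k = 4.08e-07 * 9.81 / 6.0
Step 3: S = 6.67e-07 m/g
Step 4: Convert to um/g: S = 0.667 um/g


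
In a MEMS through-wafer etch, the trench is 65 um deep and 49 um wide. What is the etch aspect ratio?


Step 1: AR = depth / width
Step 2: AR = 65 / 49
AR = 1.3


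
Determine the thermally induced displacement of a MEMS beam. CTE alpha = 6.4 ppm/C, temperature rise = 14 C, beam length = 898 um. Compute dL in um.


Step 1: Convert CTE: alpha = 6.4 ppm/C = 6.4e-6 /C
Step 2: dL = 6.4e-6 * 14 * 898
dL = 0.0805 um
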